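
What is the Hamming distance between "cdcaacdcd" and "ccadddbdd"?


Comparing "cdcaacdcd" and "ccadddbdd" position by position:
  Position 0: 'c' vs 'c' => same
  Position 1: 'd' vs 'c' => differ
  Position 2: 'c' vs 'a' => differ
  Position 3: 'a' vs 'd' => differ
  Position 4: 'a' vs 'd' => differ
  Position 5: 'c' vs 'd' => differ
  Position 6: 'd' vs 'b' => differ
  Position 7: 'c' vs 'd' => differ
  Position 8: 'd' vs 'd' => same
Total differences (Hamming distance): 7

7


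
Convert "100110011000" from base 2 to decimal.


Input: "100110011000" in base 2
Positional expansion:
  Digit '1' (value 1) x 2^11 = 2048
  Digit '0' (value 0) x 2^10 = 0
  Digit '0' (value 0) x 2^9 = 0
  Digit '1' (value 1) x 2^8 = 256
  Digit '1' (value 1) x 2^7 = 128
  Digit '0' (value 0) x 2^6 = 0
  Digit '0' (value 0) x 2^5 = 0
  Digit '1' (value 1) x 2^4 = 16
  Digit '1' (value 1) x 2^3 = 8
  Digit '0' (value 0) x 2^2 = 0
  Digit '0' (value 0) x 2^1 = 0
  Digit '0' (value 0) x 2^0 = 0
Sum = 2456

2456


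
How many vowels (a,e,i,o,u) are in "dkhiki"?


Input: dkhiki
Checking each character:
  'd' at position 0: consonant
  'k' at position 1: consonant
  'h' at position 2: consonant
  'i' at position 3: vowel (running total: 1)
  'k' at position 4: consonant
  'i' at position 5: vowel (running total: 2)
Total vowels: 2

2


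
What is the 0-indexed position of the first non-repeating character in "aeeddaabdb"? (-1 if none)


Input: aeeddaabdb
Character frequencies:
  'a': 3
  'b': 2
  'd': 3
  'e': 2
Scanning left to right for freq == 1:
  Position 0 ('a'): freq=3, skip
  Position 1 ('e'): freq=2, skip
  Position 2 ('e'): freq=2, skip
  Position 3 ('d'): freq=3, skip
  Position 4 ('d'): freq=3, skip
  Position 5 ('a'): freq=3, skip
  Position 6 ('a'): freq=3, skip
  Position 7 ('b'): freq=2, skip
  Position 8 ('d'): freq=3, skip
  Position 9 ('b'): freq=2, skip
  No unique character found => answer = -1

-1


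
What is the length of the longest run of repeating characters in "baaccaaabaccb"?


Input: "baaccaaabaccb"
Scanning for longest run:
  Position 1 ('a'): new char, reset run to 1
  Position 2 ('a'): continues run of 'a', length=2
  Position 3 ('c'): new char, reset run to 1
  Position 4 ('c'): continues run of 'c', length=2
  Position 5 ('a'): new char, reset run to 1
  Position 6 ('a'): continues run of 'a', length=2
  Position 7 ('a'): continues run of 'a', length=3
  Position 8 ('b'): new char, reset run to 1
  Position 9 ('a'): new char, reset run to 1
  Position 10 ('c'): new char, reset run to 1
  Position 11 ('c'): continues run of 'c', length=2
  Position 12 ('b'): new char, reset run to 1
Longest run: 'a' with length 3

3


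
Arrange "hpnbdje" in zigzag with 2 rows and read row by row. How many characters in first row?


Zigzag "hpnbdje" into 2 rows:
Placing characters:
  'h' => row 0
  'p' => row 1
  'n' => row 0
  'b' => row 1
  'd' => row 0
  'j' => row 1
  'e' => row 0
Rows:
  Row 0: "hnde"
  Row 1: "pbj"
First row length: 4

4


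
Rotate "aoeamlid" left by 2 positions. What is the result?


Input: "aoeamlid", rotate left by 2
First 2 characters: "ao"
Remaining characters: "eamlid"
Concatenate remaining + first: "eamlid" + "ao" = "eamlidao"

eamlidao


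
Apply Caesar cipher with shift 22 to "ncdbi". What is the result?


Caesar cipher: shift "ncdbi" by 22
  'n' (pos 13) + 22 = pos 9 = 'j'
  'c' (pos 2) + 22 = pos 24 = 'y'
  'd' (pos 3) + 22 = pos 25 = 'z'
  'b' (pos 1) + 22 = pos 23 = 'x'
  'i' (pos 8) + 22 = pos 4 = 'e'
Result: jyzxe

jyzxe


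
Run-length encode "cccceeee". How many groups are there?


Input: cccceeee
Scanning for consecutive runs:
  Group 1: 'c' x 4 (positions 0-3)
  Group 2: 'e' x 4 (positions 4-7)
Total groups: 2

2


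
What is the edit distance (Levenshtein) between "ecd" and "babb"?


Computing edit distance: "ecd" -> "babb"
DP table:
           b    a    b    b
      0    1    2    3    4
  e   1    1    2    3    4
  c   2    2    2    3    4
  d   3    3    3    3    4
Edit distance = dp[3][4] = 4

4


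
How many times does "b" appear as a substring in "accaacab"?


Searching for "b" in "accaacab"
Scanning each position:
  Position 0: "a" => no
  Position 1: "c" => no
  Position 2: "c" => no
  Position 3: "a" => no
  Position 4: "a" => no
  Position 5: "c" => no
  Position 6: "a" => no
  Position 7: "b" => MATCH
Total occurrences: 1

1


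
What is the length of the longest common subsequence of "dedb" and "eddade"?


LCS of "dedb" and "eddade"
DP table:
           e    d    d    a    d    e
      0    0    0    0    0    0    0
  d   0    0    1    1    1    1    1
  e   0    1    1    1    1    1    2
  d   0    1    2    2    2    2    2
  b   0    1    2    2    2    2    2
LCS length = dp[4][6] = 2

2


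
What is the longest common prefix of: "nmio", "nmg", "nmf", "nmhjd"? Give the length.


Words: nmio, nmg, nmf, nmhjd
  Position 0: all 'n' => match
  Position 1: all 'm' => match
  Position 2: ('i', 'g', 'f', 'h') => mismatch, stop
LCP = "nm" (length 2)

2


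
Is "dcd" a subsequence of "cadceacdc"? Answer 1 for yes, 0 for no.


Check if "dcd" is a subsequence of "cadceacdc"
Greedy scan:
  Position 0 ('c'): no match needed
  Position 1 ('a'): no match needed
  Position 2 ('d'): matches sub[0] = 'd'
  Position 3 ('c'): matches sub[1] = 'c'
  Position 4 ('e'): no match needed
  Position 5 ('a'): no match needed
  Position 6 ('c'): no match needed
  Position 7 ('d'): matches sub[2] = 'd'
  Position 8 ('c'): no match needed
All 3 characters matched => is a subsequence

1


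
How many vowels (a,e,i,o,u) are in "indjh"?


Input: indjh
Checking each character:
  'i' at position 0: vowel (running total: 1)
  'n' at position 1: consonant
  'd' at position 2: consonant
  'j' at position 3: consonant
  'h' at position 4: consonant
Total vowels: 1

1


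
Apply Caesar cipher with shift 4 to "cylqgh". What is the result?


Caesar cipher: shift "cylqgh" by 4
  'c' (pos 2) + 4 = pos 6 = 'g'
  'y' (pos 24) + 4 = pos 2 = 'c'
  'l' (pos 11) + 4 = pos 15 = 'p'
  'q' (pos 16) + 4 = pos 20 = 'u'
  'g' (pos 6) + 4 = pos 10 = 'k'
  'h' (pos 7) + 4 = pos 11 = 'l'
Result: gcpukl

gcpukl


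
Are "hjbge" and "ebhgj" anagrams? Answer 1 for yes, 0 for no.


Strings: "hjbge", "ebhgj"
Sorted first:  beghj
Sorted second: beghj
Sorted forms match => anagrams

1


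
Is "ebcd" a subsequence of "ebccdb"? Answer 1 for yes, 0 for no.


Check if "ebcd" is a subsequence of "ebccdb"
Greedy scan:
  Position 0 ('e'): matches sub[0] = 'e'
  Position 1 ('b'): matches sub[1] = 'b'
  Position 2 ('c'): matches sub[2] = 'c'
  Position 3 ('c'): no match needed
  Position 4 ('d'): matches sub[3] = 'd'
  Position 5 ('b'): no match needed
All 4 characters matched => is a subsequence

1


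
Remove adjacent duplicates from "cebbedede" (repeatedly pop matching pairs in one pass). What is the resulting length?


Input: cebbedede
Stack-based adjacent duplicate removal:
  Read 'c': push. Stack: c
  Read 'e': push. Stack: ce
  Read 'b': push. Stack: ceb
  Read 'b': matches stack top 'b' => pop. Stack: ce
  Read 'e': matches stack top 'e' => pop. Stack: c
  Read 'd': push. Stack: cd
  Read 'e': push. Stack: cde
  Read 'd': push. Stack: cded
  Read 'e': push. Stack: cdede
Final stack: "cdede" (length 5)

5


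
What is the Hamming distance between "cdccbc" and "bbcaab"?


Comparing "cdccbc" and "bbcaab" position by position:
  Position 0: 'c' vs 'b' => differ
  Position 1: 'd' vs 'b' => differ
  Position 2: 'c' vs 'c' => same
  Position 3: 'c' vs 'a' => differ
  Position 4: 'b' vs 'a' => differ
  Position 5: 'c' vs 'b' => differ
Total differences (Hamming distance): 5

5


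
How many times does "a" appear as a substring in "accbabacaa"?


Searching for "a" in "accbabacaa"
Scanning each position:
  Position 0: "a" => MATCH
  Position 1: "c" => no
  Position 2: "c" => no
  Position 3: "b" => no
  Position 4: "a" => MATCH
  Position 5: "b" => no
  Position 6: "a" => MATCH
  Position 7: "c" => no
  Position 8: "a" => MATCH
  Position 9: "a" => MATCH
Total occurrences: 5

5


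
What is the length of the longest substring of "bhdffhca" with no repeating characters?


Input: "bhdffhca"
Sliding window (track last position of each char):
  Position 0 ('b'): window [0,0] length 1 -- new best
  Position 1 ('h'): window [0,1] length 2 -- new best
  Position 2 ('d'): window [0,2] length 3 -- new best
  Position 3 ('f'): window [0,3] length 4 -- new best
  Position 4 ('f'): repeat (last at 3), move window start to 4
  Position 4 ('f'): window [4,4] length 1
  Position 5 ('h'): window [4,5] length 2
  Position 6 ('c'): window [4,6] length 3
  Position 7 ('a'): window [4,7] length 4
Longest substring with no repeats: "bhdf" with length 4

4


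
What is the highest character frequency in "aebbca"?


Input: aebbca
Character counts:
  'a': 2
  'b': 2
  'c': 1
  'e': 1
Maximum frequency: 2

2


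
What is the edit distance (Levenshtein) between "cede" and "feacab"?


Computing edit distance: "cede" -> "feacab"
DP table:
           f    e    a    c    a    b
      0    1    2    3    4    5    6
  c   1    1    2    3    3    4    5
  e   2    2    1    2    3    4    5
  d   3    3    2    2    3    4    5
  e   4    4    3    3    3    4    5
Edit distance = dp[4][6] = 5

5


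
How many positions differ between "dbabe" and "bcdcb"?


Comparing "dbabe" and "bcdcb" position by position:
  Position 0: 'd' vs 'b' => DIFFER
  Position 1: 'b' vs 'c' => DIFFER
  Position 2: 'a' vs 'd' => DIFFER
  Position 3: 'b' vs 'c' => DIFFER
  Position 4: 'e' vs 'b' => DIFFER
Positions that differ: 5

5


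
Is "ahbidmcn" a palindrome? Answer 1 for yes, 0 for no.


Input: ahbidmcn
Reversed: ncmdibha
  Compare pos 0 ('a') with pos 7 ('n'): MISMATCH
  Compare pos 1 ('h') with pos 6 ('c'): MISMATCH
  Compare pos 2 ('b') with pos 5 ('m'): MISMATCH
  Compare pos 3 ('i') with pos 4 ('d'): MISMATCH
Result: not a palindrome

0


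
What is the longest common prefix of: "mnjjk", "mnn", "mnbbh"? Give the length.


Words: mnjjk, mnn, mnbbh
  Position 0: all 'm' => match
  Position 1: all 'n' => match
  Position 2: ('j', 'n', 'b') => mismatch, stop
LCP = "mn" (length 2)

2


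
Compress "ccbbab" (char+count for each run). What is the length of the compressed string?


Input: ccbbab
Runs:
  'c' x 2 => "c2"
  'b' x 2 => "b2"
  'a' x 1 => "a1"
  'b' x 1 => "b1"
Compressed: "c2b2a1b1"
Compressed length: 8

8


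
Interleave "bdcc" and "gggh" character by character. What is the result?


Interleaving "bdcc" and "gggh":
  Position 0: 'b' from first, 'g' from second => "bg"
  Position 1: 'd' from first, 'g' from second => "dg"
  Position 2: 'c' from first, 'g' from second => "cg"
  Position 3: 'c' from first, 'h' from second => "ch"
Result: bgdgcgch

bgdgcgch


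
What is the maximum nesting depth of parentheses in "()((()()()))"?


Input: "()((()()()))"
Tracking depth:
  Position 0 '(': depth becomes 1
  Position 1 ')': depth becomes 0
  Position 2 '(': depth becomes 1
  Position 3 '(': depth becomes 2
  Position 4 '(': depth becomes 3
  Position 5 ')': depth becomes 2
  Position 6 '(': depth becomes 3
  Position 7 ')': depth becomes 2
  Position 8 '(': depth becomes 3
  Position 9 ')': depth becomes 2
  Position 10 ')': depth becomes 1
  Position 11 ')': depth becomes 0
Maximum depth reached: 3

3


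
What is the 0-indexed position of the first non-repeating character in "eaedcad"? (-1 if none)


Input: eaedcad
Character frequencies:
  'a': 2
  'c': 1
  'd': 2
  'e': 2
Scanning left to right for freq == 1:
  Position 0 ('e'): freq=2, skip
  Position 1 ('a'): freq=2, skip
  Position 2 ('e'): freq=2, skip
  Position 3 ('d'): freq=2, skip
  Position 4 ('c'): unique! => answer = 4

4


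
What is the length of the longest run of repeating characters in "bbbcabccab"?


Input: "bbbcabccab"
Scanning for longest run:
  Position 1 ('b'): continues run of 'b', length=2
  Position 2 ('b'): continues run of 'b', length=3
  Position 3 ('c'): new char, reset run to 1
  Position 4 ('a'): new char, reset run to 1
  Position 5 ('b'): new char, reset run to 1
  Position 6 ('c'): new char, reset run to 1
  Position 7 ('c'): continues run of 'c', length=2
  Position 8 ('a'): new char, reset run to 1
  Position 9 ('b'): new char, reset run to 1
Longest run: 'b' with length 3

3


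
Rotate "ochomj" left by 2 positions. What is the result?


Input: "ochomj", rotate left by 2
First 2 characters: "oc"
Remaining characters: "homj"
Concatenate remaining + first: "homj" + "oc" = "homjoc"

homjoc


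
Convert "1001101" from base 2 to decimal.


Input: "1001101" in base 2
Positional expansion:
  Digit '1' (value 1) x 2^6 = 64
  Digit '0' (value 0) x 2^5 = 0
  Digit '0' (value 0) x 2^4 = 0
  Digit '1' (value 1) x 2^3 = 8
  Digit '1' (value 1) x 2^2 = 4
  Digit '0' (value 0) x 2^1 = 0
  Digit '1' (value 1) x 2^0 = 1
Sum = 77

77


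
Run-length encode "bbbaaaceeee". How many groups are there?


Input: bbbaaaceeee
Scanning for consecutive runs:
  Group 1: 'b' x 3 (positions 0-2)
  Group 2: 'a' x 3 (positions 3-5)
  Group 3: 'c' x 1 (positions 6-6)
  Group 4: 'e' x 4 (positions 7-10)
Total groups: 4

4


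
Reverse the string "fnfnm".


Input: fnfnm
Reading characters right to left:
  Position 4: 'm'
  Position 3: 'n'
  Position 2: 'f'
  Position 1: 'n'
  Position 0: 'f'
Reversed: mnfnf

mnfnf


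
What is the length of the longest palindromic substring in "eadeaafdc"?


Input: "eadeaafdc"
Checking substrings for palindromes:
  [4:6] "aa" (len 2) => palindrome
Longest palindromic substring: "aa" with length 2

2


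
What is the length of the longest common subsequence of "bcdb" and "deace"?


LCS of "bcdb" and "deace"
DP table:
           d    e    a    c    e
      0    0    0    0    0    0
  b   0    0    0    0    0    0
  c   0    0    0    0    1    1
  d   0    1    1    1    1    1
  b   0    1    1    1    1    1
LCS length = dp[4][5] = 1

1


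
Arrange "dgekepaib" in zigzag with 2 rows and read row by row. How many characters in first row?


Zigzag "dgekepaib" into 2 rows:
Placing characters:
  'd' => row 0
  'g' => row 1
  'e' => row 0
  'k' => row 1
  'e' => row 0
  'p' => row 1
  'a' => row 0
  'i' => row 1
  'b' => row 0
Rows:
  Row 0: "deeab"
  Row 1: "gkpi"
First row length: 5

5


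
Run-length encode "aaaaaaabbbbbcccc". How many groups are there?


Input: aaaaaaabbbbbcccc
Scanning for consecutive runs:
  Group 1: 'a' x 7 (positions 0-6)
  Group 2: 'b' x 5 (positions 7-11)
  Group 3: 'c' x 4 (positions 12-15)
Total groups: 3

3


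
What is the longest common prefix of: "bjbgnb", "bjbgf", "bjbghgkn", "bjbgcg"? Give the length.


Words: bjbgnb, bjbgf, bjbghgkn, bjbgcg
  Position 0: all 'b' => match
  Position 1: all 'j' => match
  Position 2: all 'b' => match
  Position 3: all 'g' => match
  Position 4: ('n', 'f', 'h', 'c') => mismatch, stop
LCP = "bjbg" (length 4)

4


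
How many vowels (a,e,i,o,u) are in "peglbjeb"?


Input: peglbjeb
Checking each character:
  'p' at position 0: consonant
  'e' at position 1: vowel (running total: 1)
  'g' at position 2: consonant
  'l' at position 3: consonant
  'b' at position 4: consonant
  'j' at position 5: consonant
  'e' at position 6: vowel (running total: 2)
  'b' at position 7: consonant
Total vowels: 2

2


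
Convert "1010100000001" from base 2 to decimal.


Input: "1010100000001" in base 2
Positional expansion:
  Digit '1' (value 1) x 2^12 = 4096
  Digit '0' (value 0) x 2^11 = 0
  Digit '1' (value 1) x 2^10 = 1024
  Digit '0' (value 0) x 2^9 = 0
  Digit '1' (value 1) x 2^8 = 256
  Digit '0' (value 0) x 2^7 = 0
  Digit '0' (value 0) x 2^6 = 0
  Digit '0' (value 0) x 2^5 = 0
  Digit '0' (value 0) x 2^4 = 0
  Digit '0' (value 0) x 2^3 = 0
  Digit '0' (value 0) x 2^2 = 0
  Digit '0' (value 0) x 2^1 = 0
  Digit '1' (value 1) x 2^0 = 1
Sum = 5377

5377


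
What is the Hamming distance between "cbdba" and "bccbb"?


Comparing "cbdba" and "bccbb" position by position:
  Position 0: 'c' vs 'b' => differ
  Position 1: 'b' vs 'c' => differ
  Position 2: 'd' vs 'c' => differ
  Position 3: 'b' vs 'b' => same
  Position 4: 'a' vs 'b' => differ
Total differences (Hamming distance): 4

4


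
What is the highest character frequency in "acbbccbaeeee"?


Input: acbbccbaeeee
Character counts:
  'a': 2
  'b': 3
  'c': 3
  'e': 4
Maximum frequency: 4

4


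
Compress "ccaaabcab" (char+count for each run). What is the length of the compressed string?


Input: ccaaabcab
Runs:
  'c' x 2 => "c2"
  'a' x 3 => "a3"
  'b' x 1 => "b1"
  'c' x 1 => "c1"
  'a' x 1 => "a1"
  'b' x 1 => "b1"
Compressed: "c2a3b1c1a1b1"
Compressed length: 12

12


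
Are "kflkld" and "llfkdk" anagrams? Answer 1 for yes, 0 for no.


Strings: "kflkld", "llfkdk"
Sorted first:  dfkkll
Sorted second: dfkkll
Sorted forms match => anagrams

1


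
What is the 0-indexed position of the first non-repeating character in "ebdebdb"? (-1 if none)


Input: ebdebdb
Character frequencies:
  'b': 3
  'd': 2
  'e': 2
Scanning left to right for freq == 1:
  Position 0 ('e'): freq=2, skip
  Position 1 ('b'): freq=3, skip
  Position 2 ('d'): freq=2, skip
  Position 3 ('e'): freq=2, skip
  Position 4 ('b'): freq=3, skip
  Position 5 ('d'): freq=2, skip
  Position 6 ('b'): freq=3, skip
  No unique character found => answer = -1

-1


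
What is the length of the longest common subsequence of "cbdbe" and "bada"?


LCS of "cbdbe" and "bada"
DP table:
           b    a    d    a
      0    0    0    0    0
  c   0    0    0    0    0
  b   0    1    1    1    1
  d   0    1    1    2    2
  b   0    1    1    2    2
  e   0    1    1    2    2
LCS length = dp[5][4] = 2

2


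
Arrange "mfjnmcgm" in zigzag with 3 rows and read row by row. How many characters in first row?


Zigzag "mfjnmcgm" into 3 rows:
Placing characters:
  'm' => row 0
  'f' => row 1
  'j' => row 2
  'n' => row 1
  'm' => row 0
  'c' => row 1
  'g' => row 2
  'm' => row 1
Rows:
  Row 0: "mm"
  Row 1: "fncm"
  Row 2: "jg"
First row length: 2

2


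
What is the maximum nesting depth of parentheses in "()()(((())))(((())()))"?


Input: "()()(((())))(((())()))"
Tracking depth:
  Position 0 '(': depth becomes 1
  Position 1 ')': depth becomes 0
  Position 2 '(': depth becomes 1
  Position 3 ')': depth becomes 0
  Position 4 '(': depth becomes 1
  Position 5 '(': depth becomes 2
  Position 6 '(': depth becomes 3
  Position 7 '(': depth becomes 4
  Position 8 ')': depth becomes 3
  Position 9 ')': depth becomes 2
  Position 10 ')': depth becomes 1
  Position 11 ')': depth becomes 0
  Position 12 '(': depth becomes 1
  Position 13 '(': depth becomes 2
  Position 14 '(': depth becomes 3
  Position 15 '(': depth becomes 4
  Position 16 ')': depth becomes 3
  Position 17 ')': depth becomes 2
  Position 18 '(': depth becomes 3
  Position 19 ')': depth becomes 2
  Position 20 ')': depth becomes 1
  Position 21 ')': depth becomes 0
Maximum depth reached: 4

4


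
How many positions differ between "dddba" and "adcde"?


Comparing "dddba" and "adcde" position by position:
  Position 0: 'd' vs 'a' => DIFFER
  Position 1: 'd' vs 'd' => same
  Position 2: 'd' vs 'c' => DIFFER
  Position 3: 'b' vs 'd' => DIFFER
  Position 4: 'a' vs 'e' => DIFFER
Positions that differ: 4

4


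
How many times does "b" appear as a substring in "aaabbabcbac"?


Searching for "b" in "aaabbabcbac"
Scanning each position:
  Position 0: "a" => no
  Position 1: "a" => no
  Position 2: "a" => no
  Position 3: "b" => MATCH
  Position 4: "b" => MATCH
  Position 5: "a" => no
  Position 6: "b" => MATCH
  Position 7: "c" => no
  Position 8: "b" => MATCH
  Position 9: "a" => no
  Position 10: "c" => no
Total occurrences: 4

4


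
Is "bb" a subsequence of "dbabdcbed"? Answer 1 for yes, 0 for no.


Check if "bb" is a subsequence of "dbabdcbed"
Greedy scan:
  Position 0 ('d'): no match needed
  Position 1 ('b'): matches sub[0] = 'b'
  Position 2 ('a'): no match needed
  Position 3 ('b'): matches sub[1] = 'b'
  Position 4 ('d'): no match needed
  Position 5 ('c'): no match needed
  Position 6 ('b'): no match needed
  Position 7 ('e'): no match needed
  Position 8 ('d'): no match needed
All 2 characters matched => is a subsequence

1


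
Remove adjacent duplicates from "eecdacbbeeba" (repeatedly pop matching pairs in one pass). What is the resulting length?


Input: eecdacbbeeba
Stack-based adjacent duplicate removal:
  Read 'e': push. Stack: e
  Read 'e': matches stack top 'e' => pop. Stack: (empty)
  Read 'c': push. Stack: c
  Read 'd': push. Stack: cd
  Read 'a': push. Stack: cda
  Read 'c': push. Stack: cdac
  Read 'b': push. Stack: cdacb
  Read 'b': matches stack top 'b' => pop. Stack: cdac
  Read 'e': push. Stack: cdace
  Read 'e': matches stack top 'e' => pop. Stack: cdac
  Read 'b': push. Stack: cdacb
  Read 'a': push. Stack: cdacba
Final stack: "cdacba" (length 6)

6


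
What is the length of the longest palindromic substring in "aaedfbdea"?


Input: "aaedfbdea"
Checking substrings for palindromes:
  [0:2] "aa" (len 2) => palindrome
Longest palindromic substring: "aa" with length 2

2


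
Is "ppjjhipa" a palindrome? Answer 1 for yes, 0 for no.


Input: ppjjhipa
Reversed: apihjjpp
  Compare pos 0 ('p') with pos 7 ('a'): MISMATCH
  Compare pos 1 ('p') with pos 6 ('p'): match
  Compare pos 2 ('j') with pos 5 ('i'): MISMATCH
  Compare pos 3 ('j') with pos 4 ('h'): MISMATCH
Result: not a palindrome

0


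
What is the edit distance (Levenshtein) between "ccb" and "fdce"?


Computing edit distance: "ccb" -> "fdce"
DP table:
           f    d    c    e
      0    1    2    3    4
  c   1    1    2    2    3
  c   2    2    2    2    3
  b   3    3    3    3    3
Edit distance = dp[3][4] = 3

3


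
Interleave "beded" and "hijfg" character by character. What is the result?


Interleaving "beded" and "hijfg":
  Position 0: 'b' from first, 'h' from second => "bh"
  Position 1: 'e' from first, 'i' from second => "ei"
  Position 2: 'd' from first, 'j' from second => "dj"
  Position 3: 'e' from first, 'f' from second => "ef"
  Position 4: 'd' from first, 'g' from second => "dg"
Result: bheidjefdg

bheidjefdg


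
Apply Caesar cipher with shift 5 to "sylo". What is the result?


Caesar cipher: shift "sylo" by 5
  's' (pos 18) + 5 = pos 23 = 'x'
  'y' (pos 24) + 5 = pos 3 = 'd'
  'l' (pos 11) + 5 = pos 16 = 'q'
  'o' (pos 14) + 5 = pos 19 = 't'
Result: xdqt

xdqt


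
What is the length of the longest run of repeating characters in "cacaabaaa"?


Input: "cacaabaaa"
Scanning for longest run:
  Position 1 ('a'): new char, reset run to 1
  Position 2 ('c'): new char, reset run to 1
  Position 3 ('a'): new char, reset run to 1
  Position 4 ('a'): continues run of 'a', length=2
  Position 5 ('b'): new char, reset run to 1
  Position 6 ('a'): new char, reset run to 1
  Position 7 ('a'): continues run of 'a', length=2
  Position 8 ('a'): continues run of 'a', length=3
Longest run: 'a' with length 3

3


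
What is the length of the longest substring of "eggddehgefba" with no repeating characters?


Input: "eggddehgefba"
Sliding window (track last position of each char):
  Position 0 ('e'): window [0,0] length 1 -- new best
  Position 1 ('g'): window [0,1] length 2 -- new best
  Position 2 ('g'): repeat (last at 1), move window start to 2
  Position 2 ('g'): window [2,2] length 1
  Position 3 ('d'): window [2,3] length 2
  Position 4 ('d'): repeat (last at 3), move window start to 4
  Position 4 ('d'): window [4,4] length 1
  Position 5 ('e'): window [4,5] length 2
  Position 6 ('h'): window [4,6] length 3 -- new best
  Position 7 ('g'): window [4,7] length 4 -- new best
  Position 8 ('e'): repeat (last at 5), move window start to 6
  Position 8 ('e'): window [6,8] length 3
  Position 9 ('f'): window [6,9] length 4
  Position 10 ('b'): window [6,10] length 5 -- new best
  Position 11 ('a'): window [6,11] length 6 -- new best
Longest substring with no repeats: "hgefba" with length 6

6


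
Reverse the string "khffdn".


Input: khffdn
Reading characters right to left:
  Position 5: 'n'
  Position 4: 'd'
  Position 3: 'f'
  Position 2: 'f'
  Position 1: 'h'
  Position 0: 'k'
Reversed: ndffhk

ndffhk


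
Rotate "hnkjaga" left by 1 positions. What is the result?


Input: "hnkjaga", rotate left by 1
First 1 characters: "h"
Remaining characters: "nkjaga"
Concatenate remaining + first: "nkjaga" + "h" = "nkjagah"

nkjagah


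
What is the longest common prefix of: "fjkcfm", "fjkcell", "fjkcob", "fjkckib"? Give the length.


Words: fjkcfm, fjkcell, fjkcob, fjkckib
  Position 0: all 'f' => match
  Position 1: all 'j' => match
  Position 2: all 'k' => match
  Position 3: all 'c' => match
  Position 4: ('f', 'e', 'o', 'k') => mismatch, stop
LCP = "fjkc" (length 4)

4


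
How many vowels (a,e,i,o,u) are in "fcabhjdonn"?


Input: fcabhjdonn
Checking each character:
  'f' at position 0: consonant
  'c' at position 1: consonant
  'a' at position 2: vowel (running total: 1)
  'b' at position 3: consonant
  'h' at position 4: consonant
  'j' at position 5: consonant
  'd' at position 6: consonant
  'o' at position 7: vowel (running total: 2)
  'n' at position 8: consonant
  'n' at position 9: consonant
Total vowels: 2

2


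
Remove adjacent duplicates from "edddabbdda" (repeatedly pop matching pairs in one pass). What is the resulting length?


Input: edddabbdda
Stack-based adjacent duplicate removal:
  Read 'e': push. Stack: e
  Read 'd': push. Stack: ed
  Read 'd': matches stack top 'd' => pop. Stack: e
  Read 'd': push. Stack: ed
  Read 'a': push. Stack: eda
  Read 'b': push. Stack: edab
  Read 'b': matches stack top 'b' => pop. Stack: eda
  Read 'd': push. Stack: edad
  Read 'd': matches stack top 'd' => pop. Stack: eda
  Read 'a': matches stack top 'a' => pop. Stack: ed
Final stack: "ed" (length 2)

2


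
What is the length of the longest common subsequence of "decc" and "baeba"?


LCS of "decc" and "baeba"
DP table:
           b    a    e    b    a
      0    0    0    0    0    0
  d   0    0    0    0    0    0
  e   0    0    0    1    1    1
  c   0    0    0    1    1    1
  c   0    0    0    1    1    1
LCS length = dp[4][5] = 1

1


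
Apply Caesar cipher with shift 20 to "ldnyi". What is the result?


Caesar cipher: shift "ldnyi" by 20
  'l' (pos 11) + 20 = pos 5 = 'f'
  'd' (pos 3) + 20 = pos 23 = 'x'
  'n' (pos 13) + 20 = pos 7 = 'h'
  'y' (pos 24) + 20 = pos 18 = 's'
  'i' (pos 8) + 20 = pos 2 = 'c'
Result: fxhsc

fxhsc


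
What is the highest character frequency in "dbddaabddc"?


Input: dbddaabddc
Character counts:
  'a': 2
  'b': 2
  'c': 1
  'd': 5
Maximum frequency: 5

5


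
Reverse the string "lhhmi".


Input: lhhmi
Reading characters right to left:
  Position 4: 'i'
  Position 3: 'm'
  Position 2: 'h'
  Position 1: 'h'
  Position 0: 'l'
Reversed: imhhl

imhhl


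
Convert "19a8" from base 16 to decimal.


Input: "19a8" in base 16
Positional expansion:
  Digit '1' (value 1) x 16^3 = 4096
  Digit '9' (value 9) x 16^2 = 2304
  Digit 'a' (value 10) x 16^1 = 160
  Digit '8' (value 8) x 16^0 = 8
Sum = 6568

6568


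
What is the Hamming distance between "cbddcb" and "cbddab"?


Comparing "cbddcb" and "cbddab" position by position:
  Position 0: 'c' vs 'c' => same
  Position 1: 'b' vs 'b' => same
  Position 2: 'd' vs 'd' => same
  Position 3: 'd' vs 'd' => same
  Position 4: 'c' vs 'a' => differ
  Position 5: 'b' vs 'b' => same
Total differences (Hamming distance): 1

1


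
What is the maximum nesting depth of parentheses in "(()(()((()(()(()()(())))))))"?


Input: "(()(()((()(()(()()(())))))))"
Tracking depth:
  Position 0 '(': depth becomes 1
  Position 1 '(': depth becomes 2
  Position 2 ')': depth becomes 1
  Position 3 '(': depth becomes 2
  Position 4 '(': depth becomes 3
  Position 5 ')': depth becomes 2
  Position 6 '(': depth becomes 3
  Position 7 '(': depth becomes 4
  Position 8 '(': depth becomes 5
  Position 9 ')': depth becomes 4
  Position 10 '(': depth becomes 5
  Position 11 '(': depth becomes 6
  Position 12 ')': depth becomes 5
  Position 13 '(': depth becomes 6
  Position 14 '(': depth becomes 7
  Position 15 ')': depth becomes 6
  Position 16 '(': depth becomes 7
  Position 17 ')': depth becomes 6
  Position 18 '(': depth becomes 7
  Position 19 '(': depth becomes 8
  Position 20 ')': depth becomes 7
  Position 21 ')': depth becomes 6
  Position 22 ')': depth becomes 5
  Position 23 ')': depth becomes 4
  Position 24 ')': depth becomes 3
  Position 25 ')': depth becomes 2
  Position 26 ')': depth becomes 1
  Position 27 ')': depth becomes 0
Maximum depth reached: 8

8


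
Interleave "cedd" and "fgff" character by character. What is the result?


Interleaving "cedd" and "fgff":
  Position 0: 'c' from first, 'f' from second => "cf"
  Position 1: 'e' from first, 'g' from second => "eg"
  Position 2: 'd' from first, 'f' from second => "df"
  Position 3: 'd' from first, 'f' from second => "df"
Result: cfegdfdf

cfegdfdf


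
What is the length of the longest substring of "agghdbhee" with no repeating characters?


Input: "agghdbhee"
Sliding window (track last position of each char):
  Position 0 ('a'): window [0,0] length 1 -- new best
  Position 1 ('g'): window [0,1] length 2 -- new best
  Position 2 ('g'): repeat (last at 1), move window start to 2
  Position 2 ('g'): window [2,2] length 1
  Position 3 ('h'): window [2,3] length 2
  Position 4 ('d'): window [2,4] length 3 -- new best
  Position 5 ('b'): window [2,5] length 4 -- new best
  Position 6 ('h'): repeat (last at 3), move window start to 4
  Position 6 ('h'): window [4,6] length 3
  Position 7 ('e'): window [4,7] length 4
  Position 8 ('e'): repeat (last at 7), move window start to 8
  Position 8 ('e'): window [8,8] length 1
Longest substring with no repeats: "ghdb" with length 4

4


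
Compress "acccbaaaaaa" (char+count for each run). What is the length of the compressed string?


Input: acccbaaaaaa
Runs:
  'a' x 1 => "a1"
  'c' x 3 => "c3"
  'b' x 1 => "b1"
  'a' x 6 => "a6"
Compressed: "a1c3b1a6"
Compressed length: 8

8


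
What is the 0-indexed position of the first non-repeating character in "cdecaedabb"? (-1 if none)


Input: cdecaedabb
Character frequencies:
  'a': 2
  'b': 2
  'c': 2
  'd': 2
  'e': 2
Scanning left to right for freq == 1:
  Position 0 ('c'): freq=2, skip
  Position 1 ('d'): freq=2, skip
  Position 2 ('e'): freq=2, skip
  Position 3 ('c'): freq=2, skip
  Position 4 ('a'): freq=2, skip
  Position 5 ('e'): freq=2, skip
  Position 6 ('d'): freq=2, skip
  Position 7 ('a'): freq=2, skip
  Position 8 ('b'): freq=2, skip
  Position 9 ('b'): freq=2, skip
  No unique character found => answer = -1

-1


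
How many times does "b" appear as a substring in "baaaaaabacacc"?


Searching for "b" in "baaaaaabacacc"
Scanning each position:
  Position 0: "b" => MATCH
  Position 1: "a" => no
  Position 2: "a" => no
  Position 3: "a" => no
  Position 4: "a" => no
  Position 5: "a" => no
  Position 6: "a" => no
  Position 7: "b" => MATCH
  Position 8: "a" => no
  Position 9: "c" => no
  Position 10: "a" => no
  Position 11: "c" => no
  Position 12: "c" => no
Total occurrences: 2

2


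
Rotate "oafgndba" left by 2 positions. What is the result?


Input: "oafgndba", rotate left by 2
First 2 characters: "oa"
Remaining characters: "fgndba"
Concatenate remaining + first: "fgndba" + "oa" = "fgndbaoa"

fgndbaoa


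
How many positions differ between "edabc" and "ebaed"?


Comparing "edabc" and "ebaed" position by position:
  Position 0: 'e' vs 'e' => same
  Position 1: 'd' vs 'b' => DIFFER
  Position 2: 'a' vs 'a' => same
  Position 3: 'b' vs 'e' => DIFFER
  Position 4: 'c' vs 'd' => DIFFER
Positions that differ: 3

3


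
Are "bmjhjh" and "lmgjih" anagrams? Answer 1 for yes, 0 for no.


Strings: "bmjhjh", "lmgjih"
Sorted first:  bhhjjm
Sorted second: ghijlm
Differ at position 0: 'b' vs 'g' => not anagrams

0


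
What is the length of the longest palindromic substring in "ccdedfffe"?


Input: "ccdedfffe"
Checking substrings for palindromes:
  [2:5] "ded" (len 3) => palindrome
  [5:8] "fff" (len 3) => palindrome
  [0:2] "cc" (len 2) => palindrome
  [5:7] "ff" (len 2) => palindrome
  [6:8] "ff" (len 2) => palindrome
Longest palindromic substring: "ded" with length 3

3


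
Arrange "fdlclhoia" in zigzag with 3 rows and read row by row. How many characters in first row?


Zigzag "fdlclhoia" into 3 rows:
Placing characters:
  'f' => row 0
  'd' => row 1
  'l' => row 2
  'c' => row 1
  'l' => row 0
  'h' => row 1
  'o' => row 2
  'i' => row 1
  'a' => row 0
Rows:
  Row 0: "fla"
  Row 1: "dchi"
  Row 2: "lo"
First row length: 3

3


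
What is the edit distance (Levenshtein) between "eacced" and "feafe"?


Computing edit distance: "eacced" -> "feafe"
DP table:
           f    e    a    f    e
      0    1    2    3    4    5
  e   1    1    1    2    3    4
  a   2    2    2    1    2    3
  c   3    3    3    2    2    3
  c   4    4    4    3    3    3
  e   5    5    4    4    4    3
  d   6    6    5    5    5    4
Edit distance = dp[6][5] = 4

4


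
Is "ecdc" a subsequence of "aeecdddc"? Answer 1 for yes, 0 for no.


Check if "ecdc" is a subsequence of "aeecdddc"
Greedy scan:
  Position 0 ('a'): no match needed
  Position 1 ('e'): matches sub[0] = 'e'
  Position 2 ('e'): no match needed
  Position 3 ('c'): matches sub[1] = 'c'
  Position 4 ('d'): matches sub[2] = 'd'
  Position 5 ('d'): no match needed
  Position 6 ('d'): no match needed
  Position 7 ('c'): matches sub[3] = 'c'
All 4 characters matched => is a subsequence

1


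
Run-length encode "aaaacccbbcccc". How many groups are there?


Input: aaaacccbbcccc
Scanning for consecutive runs:
  Group 1: 'a' x 4 (positions 0-3)
  Group 2: 'c' x 3 (positions 4-6)
  Group 3: 'b' x 2 (positions 7-8)
  Group 4: 'c' x 4 (positions 9-12)
Total groups: 4

4


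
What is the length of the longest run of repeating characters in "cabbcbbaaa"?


Input: "cabbcbbaaa"
Scanning for longest run:
  Position 1 ('a'): new char, reset run to 1
  Position 2 ('b'): new char, reset run to 1
  Position 3 ('b'): continues run of 'b', length=2
  Position 4 ('c'): new char, reset run to 1
  Position 5 ('b'): new char, reset run to 1
  Position 6 ('b'): continues run of 'b', length=2
  Position 7 ('a'): new char, reset run to 1
  Position 8 ('a'): continues run of 'a', length=2
  Position 9 ('a'): continues run of 'a', length=3
Longest run: 'a' with length 3

3


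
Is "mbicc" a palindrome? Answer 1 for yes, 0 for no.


Input: mbicc
Reversed: ccibm
  Compare pos 0 ('m') with pos 4 ('c'): MISMATCH
  Compare pos 1 ('b') with pos 3 ('c'): MISMATCH
Result: not a palindrome

0


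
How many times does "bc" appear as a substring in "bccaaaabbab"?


Searching for "bc" in "bccaaaabbab"
Scanning each position:
  Position 0: "bc" => MATCH
  Position 1: "cc" => no
  Position 2: "ca" => no
  Position 3: "aa" => no
  Position 4: "aa" => no
  Position 5: "aa" => no
  Position 6: "ab" => no
  Position 7: "bb" => no
  Position 8: "ba" => no
  Position 9: "ab" => no
Total occurrences: 1

1


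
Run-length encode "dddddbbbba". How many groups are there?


Input: dddddbbbba
Scanning for consecutive runs:
  Group 1: 'd' x 5 (positions 0-4)
  Group 2: 'b' x 4 (positions 5-8)
  Group 3: 'a' x 1 (positions 9-9)
Total groups: 3

3


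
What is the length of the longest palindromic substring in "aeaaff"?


Input: "aeaaff"
Checking substrings for palindromes:
  [0:3] "aea" (len 3) => palindrome
  [2:4] "aa" (len 2) => palindrome
  [4:6] "ff" (len 2) => palindrome
Longest palindromic substring: "aea" with length 3

3


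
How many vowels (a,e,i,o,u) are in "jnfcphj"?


Input: jnfcphj
Checking each character:
  'j' at position 0: consonant
  'n' at position 1: consonant
  'f' at position 2: consonant
  'c' at position 3: consonant
  'p' at position 4: consonant
  'h' at position 5: consonant
  'j' at position 6: consonant
Total vowels: 0

0


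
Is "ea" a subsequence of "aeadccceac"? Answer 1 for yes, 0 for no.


Check if "ea" is a subsequence of "aeadccceac"
Greedy scan:
  Position 0 ('a'): no match needed
  Position 1 ('e'): matches sub[0] = 'e'
  Position 2 ('a'): matches sub[1] = 'a'
  Position 3 ('d'): no match needed
  Position 4 ('c'): no match needed
  Position 5 ('c'): no match needed
  Position 6 ('c'): no match needed
  Position 7 ('e'): no match needed
  Position 8 ('a'): no match needed
  Position 9 ('c'): no match needed
All 2 characters matched => is a subsequence

1


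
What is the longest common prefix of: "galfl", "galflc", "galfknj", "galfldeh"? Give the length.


Words: galfl, galflc, galfknj, galfldeh
  Position 0: all 'g' => match
  Position 1: all 'a' => match
  Position 2: all 'l' => match
  Position 3: all 'f' => match
  Position 4: ('l', 'l', 'k', 'l') => mismatch, stop
LCP = "galf" (length 4)

4


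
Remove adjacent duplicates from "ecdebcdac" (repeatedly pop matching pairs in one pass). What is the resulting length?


Input: ecdebcdac
Stack-based adjacent duplicate removal:
  Read 'e': push. Stack: e
  Read 'c': push. Stack: ec
  Read 'd': push. Stack: ecd
  Read 'e': push. Stack: ecde
  Read 'b': push. Stack: ecdeb
  Read 'c': push. Stack: ecdebc
  Read 'd': push. Stack: ecdebcd
  Read 'a': push. Stack: ecdebcda
  Read 'c': push. Stack: ecdebcdac
Final stack: "ecdebcdac" (length 9)

9


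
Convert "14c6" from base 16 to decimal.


Input: "14c6" in base 16
Positional expansion:
  Digit '1' (value 1) x 16^3 = 4096
  Digit '4' (value 4) x 16^2 = 1024
  Digit 'c' (value 12) x 16^1 = 192
  Digit '6' (value 6) x 16^0 = 6
Sum = 5318

5318


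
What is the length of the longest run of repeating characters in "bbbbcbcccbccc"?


Input: "bbbbcbcccbccc"
Scanning for longest run:
  Position 1 ('b'): continues run of 'b', length=2
  Position 2 ('b'): continues run of 'b', length=3
  Position 3 ('b'): continues run of 'b', length=4
  Position 4 ('c'): new char, reset run to 1
  Position 5 ('b'): new char, reset run to 1
  Position 6 ('c'): new char, reset run to 1
  Position 7 ('c'): continues run of 'c', length=2
  Position 8 ('c'): continues run of 'c', length=3
  Position 9 ('b'): new char, reset run to 1
  Position 10 ('c'): new char, reset run to 1
  Position 11 ('c'): continues run of 'c', length=2
  Position 12 ('c'): continues run of 'c', length=3
Longest run: 'b' with length 4

4


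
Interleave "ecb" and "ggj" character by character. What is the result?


Interleaving "ecb" and "ggj":
  Position 0: 'e' from first, 'g' from second => "eg"
  Position 1: 'c' from first, 'g' from second => "cg"
  Position 2: 'b' from first, 'j' from second => "bj"
Result: egcgbj

egcgbj


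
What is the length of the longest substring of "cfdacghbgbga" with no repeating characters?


Input: "cfdacghbgbga"
Sliding window (track last position of each char):
  Position 0 ('c'): window [0,0] length 1 -- new best
  Position 1 ('f'): window [0,1] length 2 -- new best
  Position 2 ('d'): window [0,2] length 3 -- new best
  Position 3 ('a'): window [0,3] length 4 -- new best
  Position 4 ('c'): repeat (last at 0), move window start to 1
  Position 4 ('c'): window [1,4] length 4
  Position 5 ('g'): window [1,5] length 5 -- new best
  Position 6 ('h'): window [1,6] length 6 -- new best
  Position 7 ('b'): window [1,7] length 7 -- new best
  Position 8 ('g'): repeat (last at 5), move window start to 6
  Position 8 ('g'): window [6,8] length 3
  Position 9 ('b'): repeat (last at 7), move window start to 8
  Position 9 ('b'): window [8,9] length 2
  Position 10 ('g'): repeat (last at 8), move window start to 9
  Position 10 ('g'): window [9,10] length 2
  Position 11 ('a'): window [9,11] length 3
Longest substring with no repeats: "fdacghb" with length 7

7


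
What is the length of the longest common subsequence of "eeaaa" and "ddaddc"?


LCS of "eeaaa" and "ddaddc"
DP table:
           d    d    a    d    d    c
      0    0    0    0    0    0    0
  e   0    0    0    0    0    0    0
  e   0    0    0    0    0    0    0
  a   0    0    0    1    1    1    1
  a   0    0    0    1    1    1    1
  a   0    0    0    1    1    1    1
LCS length = dp[5][6] = 1

1
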